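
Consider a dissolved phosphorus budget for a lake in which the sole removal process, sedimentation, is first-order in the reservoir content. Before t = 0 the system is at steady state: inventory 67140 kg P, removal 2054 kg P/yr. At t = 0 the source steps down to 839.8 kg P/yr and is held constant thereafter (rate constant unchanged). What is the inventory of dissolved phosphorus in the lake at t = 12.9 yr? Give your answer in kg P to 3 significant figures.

54200 kg P

Residence time τ = M₀/F₀ = 32.69 yr. The eventual steady state is M_∞ = M₀·(F₁/F₀) = 67140 × 839.8/2054 = 27451 kg P.
The anomaly ΔM(t) = M(t) − M_∞ decays as ΔM₀·e^(−t/τ) with ΔM₀ = 67140 − 27451 = 39690 kg P.
At t = 12.9 yr, e^(−t/τ) = e^(−0.3946) = 0.6739, so ΔM = 26750 kg P and M = 27451 + 26750 = 54198 kg P.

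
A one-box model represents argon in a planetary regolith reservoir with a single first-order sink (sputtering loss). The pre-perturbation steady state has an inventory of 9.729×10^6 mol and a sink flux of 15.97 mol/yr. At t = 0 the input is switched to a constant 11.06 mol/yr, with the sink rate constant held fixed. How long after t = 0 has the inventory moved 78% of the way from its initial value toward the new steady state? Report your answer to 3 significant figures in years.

922000 yr

τ = M₀/F₀ = 9.729×10^6/15.97 = 609200 yr.
The remaining gap fraction is e^(−t/τ); 78% covered ⇒ e^(−t/τ) = 0.220.
t = −τ ln(0.220) = 609200 × 1.514 = 922400 yr.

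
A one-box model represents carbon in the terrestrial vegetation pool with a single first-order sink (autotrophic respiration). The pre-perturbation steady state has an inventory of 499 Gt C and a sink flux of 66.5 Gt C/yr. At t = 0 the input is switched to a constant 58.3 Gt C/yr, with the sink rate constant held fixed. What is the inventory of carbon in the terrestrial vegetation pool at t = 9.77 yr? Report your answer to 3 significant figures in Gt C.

454 Gt C

Residence time τ = M₀/F₀ = 7.504 yr. The eventual steady state is M_∞ = M₀·(F₁/F₀) = 499 × 58.3/66.5 = 437.47 Gt C.
The anomaly ΔM(t) = M(t) − M_∞ decays as ΔM₀·e^(−t/τ) with ΔM₀ = 499 − 437.47 = 61.53 Gt C.
At t = 9.77 yr, e^(−t/τ) = e^(−1.302) = 0.2720, so ΔM = 16.74 Gt C and M = 437.47 + 16.74 = 454.20 Gt C.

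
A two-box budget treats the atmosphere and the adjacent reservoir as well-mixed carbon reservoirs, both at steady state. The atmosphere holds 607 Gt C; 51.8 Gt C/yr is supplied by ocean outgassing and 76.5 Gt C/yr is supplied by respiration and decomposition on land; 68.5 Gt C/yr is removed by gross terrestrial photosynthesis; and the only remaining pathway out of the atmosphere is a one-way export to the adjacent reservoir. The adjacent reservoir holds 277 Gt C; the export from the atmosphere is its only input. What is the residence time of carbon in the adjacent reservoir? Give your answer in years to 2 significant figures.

Balance the atmosphere: ΣF_in = 51.8 + 76.5 = 128.30 Gt C/yr.
Export to the adjacent reservoir = ΣF_in − (68.5) = 59.800 Gt C/yr.
At steady state the output of the adjacent reservoir equals its input, 59.800 Gt C/yr.
τ = M / F = 277 / 59.800 = 4.632 yr.

4.6 yr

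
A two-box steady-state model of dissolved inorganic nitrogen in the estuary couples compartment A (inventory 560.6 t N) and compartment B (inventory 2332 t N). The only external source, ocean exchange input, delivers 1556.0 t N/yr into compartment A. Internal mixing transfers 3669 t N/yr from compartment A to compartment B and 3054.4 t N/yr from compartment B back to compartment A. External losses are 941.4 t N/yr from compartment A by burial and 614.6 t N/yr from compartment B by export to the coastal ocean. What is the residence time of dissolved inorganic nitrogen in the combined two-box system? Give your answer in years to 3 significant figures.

Residence time in the combined system uses the total inventory and the total *external* removal — internal exchanges between the two boxes cancel.
M_total = 560.6 + 2332 = 2892.6 t N.
ΣF_external_out = 941.4 + 614.6 = 1556.0 t N/yr.
τ = M_total / ΣF_ext = 2892.6 / 1556.0 = 1.859 yr.

1.86 yr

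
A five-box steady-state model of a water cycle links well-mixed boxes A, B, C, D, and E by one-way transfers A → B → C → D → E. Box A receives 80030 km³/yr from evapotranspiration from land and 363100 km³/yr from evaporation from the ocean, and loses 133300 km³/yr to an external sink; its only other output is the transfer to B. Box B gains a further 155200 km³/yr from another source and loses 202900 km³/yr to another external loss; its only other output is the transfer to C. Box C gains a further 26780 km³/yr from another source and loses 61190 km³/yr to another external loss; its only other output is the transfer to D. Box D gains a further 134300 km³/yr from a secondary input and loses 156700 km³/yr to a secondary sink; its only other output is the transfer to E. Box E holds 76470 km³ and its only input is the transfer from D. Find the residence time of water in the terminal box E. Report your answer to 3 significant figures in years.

0.372 yr

Box A: F(A→B) = (80030 + 363100) − 133300 = 309830 km³/yr.
Box B: F(B→C) = (309830 + 155200) − 202900 = 262130 km³/yr.
Box C: F(C→D) = (262130 + 26780) − 61190 = 227720 km³/yr.
Box D: F(D→E) = (227720 + 134300) − 156700 = 205320 km³/yr.
Box E throughput = its input = 205320 km³/yr; τ = 76470 / 205320 = 0.3724 yr.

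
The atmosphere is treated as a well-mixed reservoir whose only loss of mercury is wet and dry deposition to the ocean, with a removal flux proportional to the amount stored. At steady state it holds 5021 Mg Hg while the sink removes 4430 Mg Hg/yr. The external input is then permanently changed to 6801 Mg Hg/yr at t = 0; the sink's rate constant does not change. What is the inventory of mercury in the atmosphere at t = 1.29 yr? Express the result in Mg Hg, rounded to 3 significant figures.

Residence time τ = M₀/F₀ = 1.133 yr. The eventual steady state is M_∞ = M₀·(F₁/F₀) = 5021 × 6801/4430 = 7708.3 Mg Hg.
The anomaly ΔM(t) = M(t) − M_∞ decays as ΔM₀·e^(−t/τ) with ΔM₀ = 5021 − 7708.3 = −2687 Mg Hg.
At t = 1.29 yr, e^(−t/τ) = e^(−1.138) = 0.3204, so ΔM = −861.0 Mg Hg and M = 7708.3 − 861.0 = 6847.3 Mg Hg.

6850 Mg Hg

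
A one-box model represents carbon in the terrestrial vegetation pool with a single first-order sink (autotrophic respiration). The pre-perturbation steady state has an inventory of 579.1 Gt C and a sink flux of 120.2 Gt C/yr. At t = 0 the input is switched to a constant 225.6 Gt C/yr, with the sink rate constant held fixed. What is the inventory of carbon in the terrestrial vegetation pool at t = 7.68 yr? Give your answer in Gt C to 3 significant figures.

τ = M₀/F₀ = 579.1/120.2 = 4.818 yr; rate constant k = 1/τ.
New steady state M_∞ = F₁/k = F₁·τ = 225.6 × 4.818 = 1086.9 Gt C.
M(t) = M_∞ + (M₀ − M_∞)·e^(−t/τ); t/τ = 7.68/4.818 = 1.594, so e^(−t/τ) = 0.2031.
M(t) = 1086.9 − 507.8 × 0.2031 = 983.77 Gt C.

984 Gt C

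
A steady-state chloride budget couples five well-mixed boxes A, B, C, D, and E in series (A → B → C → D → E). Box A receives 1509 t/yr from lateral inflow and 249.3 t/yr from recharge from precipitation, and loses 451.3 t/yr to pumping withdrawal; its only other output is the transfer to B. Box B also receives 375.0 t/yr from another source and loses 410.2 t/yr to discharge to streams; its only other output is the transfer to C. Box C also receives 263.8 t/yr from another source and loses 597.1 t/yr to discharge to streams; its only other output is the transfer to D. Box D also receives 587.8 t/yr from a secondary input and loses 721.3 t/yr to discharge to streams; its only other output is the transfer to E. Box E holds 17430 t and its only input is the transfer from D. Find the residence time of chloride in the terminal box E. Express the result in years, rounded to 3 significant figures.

Box A: F(A→B) = (1509 + 249.3) − 451.3 = 1307.0 t/yr.
Box B: F(B→C) = (1307.0 + 375.0) − 410.2 = 1271.8 t/yr.
Box C: F(C→D) = (1271.8 + 263.8) − 597.1 = 938.50 t/yr.
Box D: F(D→E) = (938.50 + 587.8) − 721.3 = 805.00 t/yr.
Box E throughput = its input = 805.00 t/yr; τ = 17430 / 805.00 = 21.65 yr.

21.7 yr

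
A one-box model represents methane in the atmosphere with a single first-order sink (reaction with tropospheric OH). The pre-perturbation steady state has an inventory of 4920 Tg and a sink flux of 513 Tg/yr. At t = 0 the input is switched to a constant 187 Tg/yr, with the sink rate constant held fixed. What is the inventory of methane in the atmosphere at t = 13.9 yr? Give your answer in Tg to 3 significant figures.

Residence time τ = M₀/F₀ = 9.591 yr. The eventual steady state is M_∞ = M₀·(F₁/F₀) = 4920 × 187/513 = 1793.5 Tg.
The anomaly ΔM(t) = M(t) − M_∞ decays as ΔM₀·e^(−t/τ) with ΔM₀ = 4920 − 1793.5 = 3127 Tg.
At t = 13.9 yr, e^(−t/τ) = e^(−1.449) = 0.2347, so ΔM = 733.9 Tg and M = 1793.5 + 733.9 = 2527.3 Tg.

2530 Tg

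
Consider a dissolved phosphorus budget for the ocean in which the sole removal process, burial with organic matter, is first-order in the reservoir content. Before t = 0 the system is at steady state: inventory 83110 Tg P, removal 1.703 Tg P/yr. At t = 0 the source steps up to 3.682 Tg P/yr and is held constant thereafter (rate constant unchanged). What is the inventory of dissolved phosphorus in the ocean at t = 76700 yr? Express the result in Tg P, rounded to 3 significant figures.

160000 Tg P

τ = M₀/F₀ = 83110/1.703 = 48800 yr; rate constant k = 1/τ.
New steady state M_∞ = F₁/k = F₁·τ = 3.682 × 48800 = 179690 Tg P.
M(t) = M_∞ + (M₀ − M_∞)·e^(−t/τ); t/τ = 76700/48800 = 1.572, so e^(−t/τ) = 0.2077.
M(t) = 179690 − 96580 × 0.2077 = 159630 Tg P.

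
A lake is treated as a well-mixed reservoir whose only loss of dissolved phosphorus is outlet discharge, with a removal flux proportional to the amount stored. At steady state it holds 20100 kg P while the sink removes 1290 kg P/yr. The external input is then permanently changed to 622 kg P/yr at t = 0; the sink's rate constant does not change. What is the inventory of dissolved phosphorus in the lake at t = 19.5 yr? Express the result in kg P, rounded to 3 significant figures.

The sink rate constant is k = F₀/M₀ = 1290/20100 = 0.06418 yr⁻¹.
Solving dM/dt = F₁ − kM with M(0) = M₀ gives M(t) = F₁/k + (M₀ − F₁/k)·e^(−kt).
F₁/k = 622/0.06418 = 9691.6 kg P; kt = 0.06418 × 19.5 = 1.251, e^(−kt) = 0.2861.
M(19.5) = 9691.6 + (20100 − 9691.6) × 0.2861 = 9691.6 + 2978 = 12669 kg P.

12700 kg P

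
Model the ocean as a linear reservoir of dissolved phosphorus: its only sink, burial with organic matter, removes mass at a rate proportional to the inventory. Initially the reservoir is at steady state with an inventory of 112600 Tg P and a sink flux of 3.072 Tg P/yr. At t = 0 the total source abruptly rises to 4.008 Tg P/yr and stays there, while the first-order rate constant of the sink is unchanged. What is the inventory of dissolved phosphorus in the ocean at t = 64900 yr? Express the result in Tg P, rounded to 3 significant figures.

141000 Tg P

Residence time τ = M₀/F₀ = 36650 yr. The eventual steady state is M_∞ = M₀·(F₁/F₀) = 112600 × 4.008/3.072 = 146910 Tg P.
The anomaly ΔM(t) = M(t) − M_∞ decays as ΔM₀·e^(−t/τ) with ΔM₀ = 112600 − 146910 = −34310 Tg P.
At t = 64900 yr, e^(−t/τ) = e^(−1.771) = 0.1702, so ΔM = −5840 Tg P and M = 146910 − 5840 = 141070 Tg P.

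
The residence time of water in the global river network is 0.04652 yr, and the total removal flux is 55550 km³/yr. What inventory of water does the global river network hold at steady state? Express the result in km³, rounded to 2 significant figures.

2600 km³

τ = M/F ⇒ M = τ × F = 0.04652 × 55550 = 2584 km³.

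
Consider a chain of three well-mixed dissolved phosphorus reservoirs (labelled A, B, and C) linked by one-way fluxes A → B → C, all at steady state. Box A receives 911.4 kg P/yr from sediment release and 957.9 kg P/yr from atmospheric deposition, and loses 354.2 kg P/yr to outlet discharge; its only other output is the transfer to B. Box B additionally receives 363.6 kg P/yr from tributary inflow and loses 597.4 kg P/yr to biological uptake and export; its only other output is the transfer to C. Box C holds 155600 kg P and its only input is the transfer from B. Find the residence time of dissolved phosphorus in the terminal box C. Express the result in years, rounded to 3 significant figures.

121 yr

Box A: F(A→B) = (911.4 + 957.9) − 354.2 = 1515.1 kg P/yr.
Box B: F(B→C) = (1515.1 + 363.6) − 597.4 = 1281.3 kg P/yr.
Box C throughput = its input = 1281.3 kg P/yr; τ = 155600 / 1281.3 = 121.4 yr.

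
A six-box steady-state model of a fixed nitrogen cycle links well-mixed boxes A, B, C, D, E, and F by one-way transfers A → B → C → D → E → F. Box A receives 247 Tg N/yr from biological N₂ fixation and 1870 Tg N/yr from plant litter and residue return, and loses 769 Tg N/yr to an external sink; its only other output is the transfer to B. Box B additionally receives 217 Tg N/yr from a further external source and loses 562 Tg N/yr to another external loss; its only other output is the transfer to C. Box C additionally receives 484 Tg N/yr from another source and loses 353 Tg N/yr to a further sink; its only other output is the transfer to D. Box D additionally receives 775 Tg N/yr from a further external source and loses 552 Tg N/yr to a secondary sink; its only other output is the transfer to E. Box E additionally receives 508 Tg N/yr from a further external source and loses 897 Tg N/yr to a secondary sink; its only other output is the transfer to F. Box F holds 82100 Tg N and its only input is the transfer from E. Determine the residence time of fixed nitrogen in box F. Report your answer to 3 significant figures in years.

84.8 yr

Box A: F(A→B) = (247 + 1870) − 769 = 1348.0 Tg N/yr.
Box B: F(B→C) = (1348.0 + 217) − 562 = 1003.0 Tg N/yr.
Box C: F(C→D) = (1003.0 + 484) − 353 = 1134.0 Tg N/yr.
Box D: F(D→E) = (1134.0 + 775) − 552 = 1357.0 Tg N/yr.
Box E: F(E→F) = (1357.0 + 508) − 897 = 968.00 Tg N/yr.
Box F throughput = its input = 968.00 Tg N/yr; τ = 82100 / 968.00 = 84.81 yr.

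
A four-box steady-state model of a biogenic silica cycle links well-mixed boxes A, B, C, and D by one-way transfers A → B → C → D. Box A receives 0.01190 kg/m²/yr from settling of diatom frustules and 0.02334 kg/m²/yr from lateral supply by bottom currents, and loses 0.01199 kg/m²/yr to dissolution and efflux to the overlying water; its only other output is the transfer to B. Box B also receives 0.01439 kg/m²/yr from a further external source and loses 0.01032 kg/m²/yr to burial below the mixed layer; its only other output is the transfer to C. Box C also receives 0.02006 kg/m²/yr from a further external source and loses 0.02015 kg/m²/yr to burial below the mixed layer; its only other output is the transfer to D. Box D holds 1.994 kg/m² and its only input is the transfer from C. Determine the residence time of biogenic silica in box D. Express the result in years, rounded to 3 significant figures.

Box A: F(A→B) = (0.01190 + 0.02334) − 0.01199 = 0.023250 kg/m²/yr.
Box B: F(B→C) = (0.023250 + 0.01439) − 0.01032 = 0.027320 kg/m²/yr.
Box C: F(C→D) = (0.027320 + 0.02006) − 0.02015 = 0.027230 kg/m²/yr.
Box D throughput = its input = 0.027230 kg/m²/yr; τ = 1.994 / 0.027230 = 73.23 yr.

73.2 yr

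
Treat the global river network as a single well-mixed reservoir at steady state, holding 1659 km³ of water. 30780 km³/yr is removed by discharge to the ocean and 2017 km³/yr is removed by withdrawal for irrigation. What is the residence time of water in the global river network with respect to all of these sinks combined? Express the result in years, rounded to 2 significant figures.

Total removal flux = 30780 + 2017 = 32797 km³/yr.
τ = M / ΣF_out = 1659 / 32797 = 0.05058 yr.

0.051 yr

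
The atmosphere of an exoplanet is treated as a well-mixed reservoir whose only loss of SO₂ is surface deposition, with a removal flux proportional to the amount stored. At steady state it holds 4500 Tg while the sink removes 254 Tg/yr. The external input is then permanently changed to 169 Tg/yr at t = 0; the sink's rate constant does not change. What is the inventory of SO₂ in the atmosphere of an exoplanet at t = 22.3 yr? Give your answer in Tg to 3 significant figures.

3420 Tg

Residence time τ = M₀/F₀ = 17.72 yr. The eventual steady state is M_∞ = M₀·(F₁/F₀) = 4500 × 169/254 = 2994.1 Tg.
The anomaly ΔM(t) = M(t) − M_∞ decays as ΔM₀·e^(−t/τ) with ΔM₀ = 4500 − 2994.1 = 1506 Tg.
At t = 22.3 yr, e^(−t/τ) = e^(−1.259) = 0.2840, so ΔM = 427.7 Tg and M = 2994.1 + 427.7 = 3421.8 Tg.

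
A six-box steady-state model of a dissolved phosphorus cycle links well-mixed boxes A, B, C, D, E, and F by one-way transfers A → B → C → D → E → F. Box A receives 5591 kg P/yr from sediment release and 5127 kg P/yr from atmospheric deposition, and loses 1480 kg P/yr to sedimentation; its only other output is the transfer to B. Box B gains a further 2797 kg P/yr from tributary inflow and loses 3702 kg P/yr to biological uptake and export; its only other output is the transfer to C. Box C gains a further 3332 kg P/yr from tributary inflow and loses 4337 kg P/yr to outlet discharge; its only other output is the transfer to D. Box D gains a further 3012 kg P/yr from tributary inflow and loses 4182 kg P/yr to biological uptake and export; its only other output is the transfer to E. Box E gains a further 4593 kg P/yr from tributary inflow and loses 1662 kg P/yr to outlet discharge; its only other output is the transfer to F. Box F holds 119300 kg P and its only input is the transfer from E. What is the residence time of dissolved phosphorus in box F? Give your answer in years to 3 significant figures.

Box A: F(A→B) = (5591 + 5127) − 1480 = 9238.0 kg P/yr.
Box B: F(B→C) = (9238.0 + 2797) − 3702 = 8333.0 kg P/yr.
Box C: F(C→D) = (8333.0 + 3332) − 4337 = 7328.0 kg P/yr.
Box D: F(D→E) = (7328.0 + 3012) − 4182 = 6158.0 kg P/yr.
Box E: F(E→F) = (6158.0 + 4593) − 1662 = 9089.0 kg P/yr.
Box F throughput = its input = 9089.0 kg P/yr; τ = 119300 / 9089.0 = 13.13 yr.

13.1 yr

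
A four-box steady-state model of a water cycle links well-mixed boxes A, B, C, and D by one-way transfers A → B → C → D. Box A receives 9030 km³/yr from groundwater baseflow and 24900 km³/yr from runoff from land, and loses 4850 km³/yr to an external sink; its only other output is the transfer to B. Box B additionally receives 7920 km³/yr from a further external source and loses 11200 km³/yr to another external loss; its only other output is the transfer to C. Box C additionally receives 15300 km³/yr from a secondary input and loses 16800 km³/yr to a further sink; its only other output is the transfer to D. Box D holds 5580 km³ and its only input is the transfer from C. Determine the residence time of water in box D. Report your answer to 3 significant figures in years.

Box A: F(A→B) = (9030 + 24900) − 4850 = 29080 km³/yr.
Box B: F(B→C) = (29080 + 7920) − 11200 = 25800 km³/yr.
Box C: F(C→D) = (25800 + 15300) − 16800 = 24300 km³/yr.
Box D throughput = its input = 24300 km³/yr; τ = 5580 / 24300 = 0.2296 yr.

0.230 yr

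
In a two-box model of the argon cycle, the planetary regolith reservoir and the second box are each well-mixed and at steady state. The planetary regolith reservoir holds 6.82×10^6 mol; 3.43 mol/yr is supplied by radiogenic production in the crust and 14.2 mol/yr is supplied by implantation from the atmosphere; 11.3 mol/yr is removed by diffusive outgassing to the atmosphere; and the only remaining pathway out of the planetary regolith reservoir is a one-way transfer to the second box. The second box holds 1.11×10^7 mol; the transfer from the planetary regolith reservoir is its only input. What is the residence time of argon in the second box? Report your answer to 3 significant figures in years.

Balance the planetary regolith reservoir: ΣF_in = 3.43 + 14.2 = 17.630 mol/yr.
Transfer to the second box = ΣF_in − (11.3) = 6.3300 mol/yr.
At steady state the output of the second box equals its input, 6.3300 mol/yr.
τ = M / F = 1.11×10^7 / 6.3300 = 1.754×10^6 yr.

1.75×10^6 yr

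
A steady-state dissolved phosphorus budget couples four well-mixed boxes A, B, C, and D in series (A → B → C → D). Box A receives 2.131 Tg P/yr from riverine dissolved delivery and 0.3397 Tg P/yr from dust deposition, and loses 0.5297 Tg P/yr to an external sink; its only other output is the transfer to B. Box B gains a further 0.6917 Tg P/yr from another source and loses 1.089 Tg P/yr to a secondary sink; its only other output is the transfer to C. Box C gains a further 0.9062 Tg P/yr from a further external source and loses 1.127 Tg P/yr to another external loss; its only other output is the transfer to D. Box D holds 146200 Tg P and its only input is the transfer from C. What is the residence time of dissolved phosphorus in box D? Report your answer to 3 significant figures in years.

111000 yr

Box A: F(A→B) = (2.131 + 0.3397) − 0.5297 = 1.9410 Tg P/yr.
Box B: F(B→C) = (1.9410 + 0.6917) − 1.089 = 1.5437 Tg P/yr.
Box C: F(C→D) = (1.5437 + 0.9062) − 1.127 = 1.3229 Tg P/yr.
Box D throughput = its input = 1.3229 Tg P/yr; τ = 146200 / 1.3229 = 110500 yr.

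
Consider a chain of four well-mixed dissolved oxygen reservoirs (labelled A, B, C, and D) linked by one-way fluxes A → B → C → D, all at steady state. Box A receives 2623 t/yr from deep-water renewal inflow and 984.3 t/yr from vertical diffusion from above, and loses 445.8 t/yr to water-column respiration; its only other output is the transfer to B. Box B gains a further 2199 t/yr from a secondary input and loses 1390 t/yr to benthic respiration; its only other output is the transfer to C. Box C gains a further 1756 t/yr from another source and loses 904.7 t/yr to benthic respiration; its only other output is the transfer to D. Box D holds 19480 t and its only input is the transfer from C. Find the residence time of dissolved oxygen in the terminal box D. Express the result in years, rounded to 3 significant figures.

Box A: F(A→B) = (2623 + 984.3) − 445.8 = 3161.5 t/yr.
Box B: F(B→C) = (3161.5 + 2199) − 1390 = 3970.5 t/yr.
Box C: F(C→D) = (3970.5 + 1756) − 904.7 = 4821.8 t/yr.
Box D throughput = its input = 4821.8 t/yr; τ = 19480 / 4821.8 = 4.040 yr.

4.04 yr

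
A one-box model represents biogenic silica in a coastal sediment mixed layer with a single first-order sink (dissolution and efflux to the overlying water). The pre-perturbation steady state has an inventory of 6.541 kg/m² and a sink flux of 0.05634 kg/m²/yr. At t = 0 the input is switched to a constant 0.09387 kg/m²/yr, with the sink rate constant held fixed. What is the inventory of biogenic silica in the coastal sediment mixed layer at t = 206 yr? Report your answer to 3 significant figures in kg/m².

τ = M₀/F₀ = 6.541/0.05634 = 116.1 yr; rate constant k = 1/τ.
New steady state M_∞ = F₁/k = F₁·τ = 0.09387 × 116.1 = 10.898 kg/m².
M(t) = M_∞ + (M₀ − M_∞)·e^(−t/τ); t/τ = 206/116.1 = 1.774, so e^(−t/τ) = 0.1696.
M(t) = 10.898 − 4.357 × 0.1696 = 10.159 kg/m².

10.2 kg/m²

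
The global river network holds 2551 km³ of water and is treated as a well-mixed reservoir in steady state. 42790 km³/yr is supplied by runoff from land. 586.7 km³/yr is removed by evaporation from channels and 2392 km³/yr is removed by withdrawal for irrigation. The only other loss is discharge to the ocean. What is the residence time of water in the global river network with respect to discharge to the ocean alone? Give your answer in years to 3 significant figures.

At steady state ΣF_in = ΣF_out.
ΣF_in = 42790 km³/yr.
Discharge to the ocean flux = ΣF_in − (586.7 + 2392) = 42790 − 2979 = 39810 km³/yr.
τ = M / F = 2551 / 39810 = 0.06408 yr.

0.0641 yr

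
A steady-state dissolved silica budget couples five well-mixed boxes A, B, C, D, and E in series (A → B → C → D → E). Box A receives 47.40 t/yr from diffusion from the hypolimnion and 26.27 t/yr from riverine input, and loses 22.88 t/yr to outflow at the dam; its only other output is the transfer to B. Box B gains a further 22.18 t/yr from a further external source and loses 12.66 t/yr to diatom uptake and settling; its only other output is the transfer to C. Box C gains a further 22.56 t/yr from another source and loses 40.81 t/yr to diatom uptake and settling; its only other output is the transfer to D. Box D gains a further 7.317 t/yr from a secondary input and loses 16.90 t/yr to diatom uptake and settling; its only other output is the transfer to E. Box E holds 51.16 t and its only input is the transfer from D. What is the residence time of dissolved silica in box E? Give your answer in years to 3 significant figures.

1.58 yr

Box A: F(A→B) = (47.40 + 26.27) − 22.88 = 50.790 t/yr.
Box B: F(B→C) = (50.790 + 22.18) − 12.66 = 60.310 t/yr.
Box C: F(C→D) = (60.310 + 22.56) − 40.81 = 42.060 t/yr.
Box D: F(D→E) = (42.060 + 7.317) − 16.90 = 32.477 t/yr.
Box E throughput = its input = 32.477 t/yr; τ = 51.16 / 32.477 = 1.575 yr.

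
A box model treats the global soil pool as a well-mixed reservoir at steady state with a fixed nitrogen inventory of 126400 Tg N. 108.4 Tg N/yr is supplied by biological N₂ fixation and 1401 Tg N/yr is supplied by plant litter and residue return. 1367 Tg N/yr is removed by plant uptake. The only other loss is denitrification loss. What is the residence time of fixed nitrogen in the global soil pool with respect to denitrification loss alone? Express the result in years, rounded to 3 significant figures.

At steady state ΣF_in = ΣF_out.
ΣF_in = 108.4 + 1401 = 1509.4 Tg N/yr.
Denitrification loss flux = ΣF_in − (1367) = 1509.4 − 1367 = 142.4 Tg N/yr.
τ = M / F = 126400 / 142.4 = 887.6 yr.

888 yr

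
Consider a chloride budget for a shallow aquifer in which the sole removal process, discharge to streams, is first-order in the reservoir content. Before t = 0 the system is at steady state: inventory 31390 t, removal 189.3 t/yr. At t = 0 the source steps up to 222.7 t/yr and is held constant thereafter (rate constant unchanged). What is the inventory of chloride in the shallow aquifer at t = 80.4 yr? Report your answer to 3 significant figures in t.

The sink rate constant is k = F₀/M₀ = 189.3/31390 = 0.006031 yr⁻¹.
Solving dM/dt = F₁ − kM with M(0) = M₀ gives M(t) = F₁/k + (M₀ − F₁/k)·e^(−kt).
F₁/k = 222.7/0.006031 = 36928 t; kt = 0.006031 × 80.4 = 0.4849, e^(−kt) = 0.6158.
M(80.4) = 36928 + (31390 − 36928) × 0.6158 = 36928 − 3410 = 33518 t.

33500 t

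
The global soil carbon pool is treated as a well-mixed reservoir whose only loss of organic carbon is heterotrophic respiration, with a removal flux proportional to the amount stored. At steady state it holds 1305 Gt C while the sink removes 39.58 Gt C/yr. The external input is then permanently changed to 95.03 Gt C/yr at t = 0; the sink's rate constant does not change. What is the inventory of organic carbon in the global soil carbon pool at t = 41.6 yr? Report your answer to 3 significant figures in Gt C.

Residence time τ = M₀/F₀ = 32.97 yr. The eventual steady state is M_∞ = M₀·(F₁/F₀) = 1305 × 95.03/39.58 = 3133.3 Gt C.
The anomaly ΔM(t) = M(t) − M_∞ decays as ΔM₀·e^(−t/τ) with ΔM₀ = 1305 − 3133.3 = −1828 Gt C.
At t = 41.6 yr, e^(−t/τ) = e^(−1.262) = 0.2832, so ΔM = −517.7 Gt C and M = 3133.3 − 517.7 = 2615.5 Gt C.

2620 Gt C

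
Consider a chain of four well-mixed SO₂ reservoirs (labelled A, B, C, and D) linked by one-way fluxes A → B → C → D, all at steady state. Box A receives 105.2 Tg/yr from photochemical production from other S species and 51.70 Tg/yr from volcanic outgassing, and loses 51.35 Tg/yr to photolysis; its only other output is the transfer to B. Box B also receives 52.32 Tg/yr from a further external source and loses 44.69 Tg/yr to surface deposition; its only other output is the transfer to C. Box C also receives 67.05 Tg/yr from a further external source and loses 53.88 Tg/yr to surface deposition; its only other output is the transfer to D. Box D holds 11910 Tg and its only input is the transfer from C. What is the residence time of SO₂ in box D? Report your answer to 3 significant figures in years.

94.3 yr

Box A: F(A→B) = (105.2 + 51.70) − 51.35 = 105.55 Tg/yr.
Box B: F(B→C) = (105.55 + 52.32) − 44.69 = 113.18 Tg/yr.
Box C: F(C→D) = (113.18 + 67.05) − 53.88 = 126.35 Tg/yr.
Box D throughput = its input = 126.35 Tg/yr; τ = 11910 / 126.35 = 94.26 yr.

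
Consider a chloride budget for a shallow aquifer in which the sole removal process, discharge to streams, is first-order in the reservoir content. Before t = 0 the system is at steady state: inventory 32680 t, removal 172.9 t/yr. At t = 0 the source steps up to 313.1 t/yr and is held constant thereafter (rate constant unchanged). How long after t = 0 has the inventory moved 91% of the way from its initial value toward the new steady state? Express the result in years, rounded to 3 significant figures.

τ = M₀/F₀ = 32680/172.9 = 189.0 yr.
The remaining gap fraction is e^(−t/τ); 91% covered ⇒ e^(−t/τ) = 0.0900.
t = −τ ln(0.0900) = 189.0 × 2.408 = 455.1 yr.

455 yr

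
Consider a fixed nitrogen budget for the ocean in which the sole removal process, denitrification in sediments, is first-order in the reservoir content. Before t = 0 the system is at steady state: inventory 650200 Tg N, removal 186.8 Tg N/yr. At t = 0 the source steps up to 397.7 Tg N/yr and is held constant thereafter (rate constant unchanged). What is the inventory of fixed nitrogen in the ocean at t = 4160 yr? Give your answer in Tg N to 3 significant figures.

τ = M₀/F₀ = 650200/186.8 = 3481 yr; rate constant k = 1/τ.
New steady state M_∞ = F₁/k = F₁·τ = 397.7 × 3481 = 1.3843×10^6 Tg N.
M(t) = M_∞ + (M₀ − M_∞)·e^(−t/τ); t/τ = 4160/3481 = 1.195, so e^(−t/τ) = 0.3027.
M(t) = 1.3843×10^6 − 734100 × 0.3027 = 1.1621×10^6 Tg N.

1.16×10^6 Tg N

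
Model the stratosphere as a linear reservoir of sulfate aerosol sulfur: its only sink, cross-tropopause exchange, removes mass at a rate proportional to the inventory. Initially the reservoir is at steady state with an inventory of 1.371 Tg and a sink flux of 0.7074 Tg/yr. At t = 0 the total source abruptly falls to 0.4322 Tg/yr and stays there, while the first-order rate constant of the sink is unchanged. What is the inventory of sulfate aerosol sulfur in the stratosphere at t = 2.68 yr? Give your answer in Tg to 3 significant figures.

0.971 Tg

τ = M₀/F₀ = 1.371/0.7074 = 1.938 yr; rate constant k = 1/τ.
New steady state M_∞ = F₁/k = F₁·τ = 0.4322 × 1.938 = 0.83764 Tg.
M(t) = M_∞ + (M₀ − M_∞)·e^(−t/τ); t/τ = 2.68/1.938 = 1.383, so e^(−t/τ) = 0.2509.
M(t) = 0.83764 + 0.5334 × 0.2509 = 0.97145 Tg.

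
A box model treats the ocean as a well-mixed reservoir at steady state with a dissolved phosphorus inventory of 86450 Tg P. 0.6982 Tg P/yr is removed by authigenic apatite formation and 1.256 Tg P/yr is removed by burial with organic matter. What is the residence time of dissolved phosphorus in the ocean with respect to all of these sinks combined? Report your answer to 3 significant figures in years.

Total removal flux = 0.6982 + 1.256 = 1.9542 Tg P/yr.
τ = M / ΣF_out = 86450 / 1.9542 = 44240 yr.

44200 yr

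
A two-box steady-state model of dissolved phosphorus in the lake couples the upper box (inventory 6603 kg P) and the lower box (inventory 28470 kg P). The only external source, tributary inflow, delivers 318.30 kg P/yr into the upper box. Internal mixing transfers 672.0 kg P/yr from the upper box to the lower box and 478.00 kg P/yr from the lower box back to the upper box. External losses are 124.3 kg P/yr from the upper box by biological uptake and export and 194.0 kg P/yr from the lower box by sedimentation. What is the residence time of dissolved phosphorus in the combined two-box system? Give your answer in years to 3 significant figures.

Residence time in the combined system uses the total inventory and the total *external* removal — internal exchanges between the two boxes cancel.
M_total = 6603 + 28470 = 35073 kg P.
ΣF_external_out = 124.3 + 194.0 = 318.30 kg P/yr.
τ = M_total / ΣF_ext = 35073 / 318.30 = 110.2 yr.

110 yr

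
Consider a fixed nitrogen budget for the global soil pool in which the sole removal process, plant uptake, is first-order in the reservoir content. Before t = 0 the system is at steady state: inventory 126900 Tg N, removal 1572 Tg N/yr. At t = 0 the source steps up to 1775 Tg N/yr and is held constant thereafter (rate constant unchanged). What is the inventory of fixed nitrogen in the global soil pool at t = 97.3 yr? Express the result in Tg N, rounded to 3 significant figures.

138000 Tg N

Residence time τ = M₀/F₀ = 80.73 yr. The eventual steady state is M_∞ = M₀·(F₁/F₀) = 126900 × 1775/1572 = 143290 Tg N.
The anomaly ΔM(t) = M(t) − M_∞ decays as ΔM₀·e^(−t/τ) with ΔM₀ = 126900 − 143290 = −16390 Tg N.
At t = 97.3 yr, e^(−t/τ) = e^(−1.205) = 0.2996, so ΔM = −4910 Tg N and M = 143290 − 4910 = 138380 Tg N.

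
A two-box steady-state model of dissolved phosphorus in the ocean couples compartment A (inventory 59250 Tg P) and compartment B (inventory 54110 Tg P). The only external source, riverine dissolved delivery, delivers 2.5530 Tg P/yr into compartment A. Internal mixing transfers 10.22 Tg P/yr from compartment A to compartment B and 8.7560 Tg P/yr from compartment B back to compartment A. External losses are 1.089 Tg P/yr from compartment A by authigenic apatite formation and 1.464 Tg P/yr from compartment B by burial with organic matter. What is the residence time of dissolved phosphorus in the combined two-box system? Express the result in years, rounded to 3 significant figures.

44400 yr

Treat the two boxes together as one reservoir: the mixing fluxes between them are internal recycling, so τ = ΣM / Σ(external losses).
M_total = 59250 + 54110 = 113360 Tg P.
ΣF_external_out = 1.089 + 1.464 = 2.5530 Tg P/yr.
τ = M_total / ΣF_ext = 113360 / 2.5530 = 44400 yr.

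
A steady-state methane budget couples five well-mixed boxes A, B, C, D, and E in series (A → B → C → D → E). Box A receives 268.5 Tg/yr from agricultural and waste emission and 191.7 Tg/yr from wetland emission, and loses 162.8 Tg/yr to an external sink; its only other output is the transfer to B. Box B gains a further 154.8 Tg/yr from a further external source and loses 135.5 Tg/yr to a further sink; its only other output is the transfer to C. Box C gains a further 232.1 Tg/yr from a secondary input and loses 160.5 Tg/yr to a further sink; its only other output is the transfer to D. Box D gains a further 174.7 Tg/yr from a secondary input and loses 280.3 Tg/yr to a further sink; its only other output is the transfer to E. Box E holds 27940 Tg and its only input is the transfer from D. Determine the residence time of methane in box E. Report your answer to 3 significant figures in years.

Box A: F(A→B) = (268.5 + 191.7) − 162.8 = 297.40 Tg/yr.
Box B: F(B→C) = (297.40 + 154.8) − 135.5 = 316.70 Tg/yr.
Box C: F(C→D) = (316.70 + 232.1) − 160.5 = 388.30 Tg/yr.
Box D: F(D→E) = (388.30 + 174.7) − 280.3 = 282.70 Tg/yr.
Box E throughput = its input = 282.70 Tg/yr; τ = 27940 / 282.70 = 98.83 yr.

98.8 yr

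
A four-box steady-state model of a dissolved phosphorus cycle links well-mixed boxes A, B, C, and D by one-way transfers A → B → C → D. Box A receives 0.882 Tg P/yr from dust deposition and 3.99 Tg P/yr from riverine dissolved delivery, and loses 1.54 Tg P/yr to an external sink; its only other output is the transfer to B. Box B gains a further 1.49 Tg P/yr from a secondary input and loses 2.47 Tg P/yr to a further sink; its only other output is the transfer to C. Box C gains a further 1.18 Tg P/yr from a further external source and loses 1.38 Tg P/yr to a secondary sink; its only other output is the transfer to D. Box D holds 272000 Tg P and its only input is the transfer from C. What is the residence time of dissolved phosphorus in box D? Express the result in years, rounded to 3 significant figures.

Box A: F(A→B) = (0.882 + 3.99) − 1.54 = 3.3320 Tg P/yr.
Box B: F(B→C) = (3.3320 + 1.49) − 2.47 = 2.3520 Tg P/yr.
Box C: F(C→D) = (2.3520 + 1.18) − 1.38 = 2.1520 Tg P/yr.
Box D throughput = its input = 2.1520 Tg P/yr; τ = 272000 / 2.1520 = 126400 yr.

126000 yr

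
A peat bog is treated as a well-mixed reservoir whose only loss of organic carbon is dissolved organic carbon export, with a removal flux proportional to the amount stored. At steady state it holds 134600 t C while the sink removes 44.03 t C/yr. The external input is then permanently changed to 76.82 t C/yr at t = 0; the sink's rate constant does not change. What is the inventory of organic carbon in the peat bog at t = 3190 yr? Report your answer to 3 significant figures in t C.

The sink rate constant is k = F₀/M₀ = 44.03/134600 = 0.0003271 yr⁻¹.
Solving dM/dt = F₁ − kM with M(0) = M₀ gives M(t) = F₁/k + (M₀ − F₁/k)·e^(−kt).
F₁/k = 76.82/0.0003271 = 234840 t C; kt = 0.0003271 × 3190 = 1.044, e^(−kt) = 0.3522.
M(3190) = 234840 + (134600 − 234840) × 0.3522 = 234840 − 35310 = 199530 t C.

200000 t C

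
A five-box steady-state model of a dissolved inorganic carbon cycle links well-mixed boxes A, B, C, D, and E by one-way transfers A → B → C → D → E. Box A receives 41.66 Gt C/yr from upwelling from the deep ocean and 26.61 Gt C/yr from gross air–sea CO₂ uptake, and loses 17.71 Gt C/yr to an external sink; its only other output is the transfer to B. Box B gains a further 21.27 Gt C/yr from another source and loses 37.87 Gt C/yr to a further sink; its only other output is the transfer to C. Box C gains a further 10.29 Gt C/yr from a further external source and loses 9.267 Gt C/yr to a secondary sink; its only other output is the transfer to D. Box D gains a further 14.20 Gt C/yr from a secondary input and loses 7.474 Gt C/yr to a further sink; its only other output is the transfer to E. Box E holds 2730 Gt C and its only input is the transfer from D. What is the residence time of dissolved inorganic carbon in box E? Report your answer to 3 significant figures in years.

65.5 yr

Box A: F(A→B) = (41.66 + 26.61) − 17.71 = 50.560 Gt C/yr.
Box B: F(B→C) = (50.560 + 21.27) − 37.87 = 33.960 Gt C/yr.
Box C: F(C→D) = (33.960 + 10.29) − 9.267 = 34.983 Gt C/yr.
Box D: F(D→E) = (34.983 + 14.20) − 7.474 = 41.709 Gt C/yr.
Box E throughput = its input = 41.709 Gt C/yr; τ = 2730 / 41.709 = 65.45 yr.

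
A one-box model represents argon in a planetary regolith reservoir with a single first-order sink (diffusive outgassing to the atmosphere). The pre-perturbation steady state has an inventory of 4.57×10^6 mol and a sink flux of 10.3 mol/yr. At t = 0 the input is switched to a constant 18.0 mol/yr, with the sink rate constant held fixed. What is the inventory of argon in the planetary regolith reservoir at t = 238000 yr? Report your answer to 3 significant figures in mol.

5.99×10^6 mol

τ = M₀/F₀ = 4.57×10^6/10.3 = 443700 yr; rate constant k = 1/τ.
New steady state M_∞ = F₁/k = F₁·τ = 18.0 × 443700 = 7.9864×10^6 mol.
M(t) = M_∞ + (M₀ − M_∞)·e^(−t/τ); t/τ = 238000/443700 = 0.5364, so e^(−t/τ) = 0.5848.
M(t) = 7.9864×10^6 − 3.416×10^6 × 0.5848 = 5.9883×10^6 mol.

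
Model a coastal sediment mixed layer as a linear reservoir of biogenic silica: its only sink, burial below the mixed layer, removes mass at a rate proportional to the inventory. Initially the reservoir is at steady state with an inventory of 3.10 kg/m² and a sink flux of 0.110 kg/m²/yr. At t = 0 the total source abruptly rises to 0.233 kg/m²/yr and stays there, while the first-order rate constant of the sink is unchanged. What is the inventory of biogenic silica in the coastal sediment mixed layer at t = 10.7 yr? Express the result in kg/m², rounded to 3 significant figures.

4.20 kg/m²

Residence time τ = M₀/F₀ = 28.18 yr. The eventual steady state is M_∞ = M₀·(F₁/F₀) = 3.10 × 0.233/0.110 = 6.5664 kg/m².
The anomaly ΔM(t) = M(t) − M_∞ decays as ΔM₀·e^(−t/τ) with ΔM₀ = 3.10 − 6.5664 = −3.466 kg/m².
At t = 10.7 yr, e^(−t/τ) = e^(−0.3797) = 0.6841, so ΔM = −2.371 kg/m² and M = 6.5664 − 2.371 = 4.1951 kg/m².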